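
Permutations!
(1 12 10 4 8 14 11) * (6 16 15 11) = (1 12 10 4 8 14 6 16 15 11) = [0, 12, 2, 3, 8, 5, 16, 7, 14, 9, 4, 1, 10, 13, 6, 11, 15]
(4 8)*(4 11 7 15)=[0, 1, 2, 3, 8, 5, 6, 15, 11, 9, 10, 7, 12, 13, 14, 4]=(4 8 11 7 15)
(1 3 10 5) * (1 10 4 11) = [0, 3, 2, 4, 11, 10, 6, 7, 8, 9, 5, 1] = (1 3 4 11)(5 10)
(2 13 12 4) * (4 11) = (2 13 12 11 4) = [0, 1, 13, 3, 2, 5, 6, 7, 8, 9, 10, 4, 11, 12]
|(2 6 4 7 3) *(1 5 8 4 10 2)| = 6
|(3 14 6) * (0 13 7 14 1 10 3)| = 15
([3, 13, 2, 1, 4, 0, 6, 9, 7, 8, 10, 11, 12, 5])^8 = [13, 0, 2, 5, 4, 1, 6, 8, 9, 7, 10, 11, 12, 3]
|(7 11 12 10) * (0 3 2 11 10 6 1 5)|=|(0 3 2 11 12 6 1 5)(7 10)|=8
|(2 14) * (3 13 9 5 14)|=|(2 3 13 9 5 14)|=6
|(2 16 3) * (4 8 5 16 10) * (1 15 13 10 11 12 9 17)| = 14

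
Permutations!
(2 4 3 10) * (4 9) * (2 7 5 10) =[0, 1, 9, 2, 3, 10, 6, 5, 8, 4, 7] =(2 9 4 3)(5 10 7)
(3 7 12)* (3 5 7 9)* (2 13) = (2 13)(3 9)(5 7 12) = [0, 1, 13, 9, 4, 7, 6, 12, 8, 3, 10, 11, 5, 2]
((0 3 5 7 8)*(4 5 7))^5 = (0 3 7 8)(4 5)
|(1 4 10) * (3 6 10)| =|(1 4 3 6 10)| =5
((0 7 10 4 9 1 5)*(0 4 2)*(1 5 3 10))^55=((0 7 1 3 10 2)(4 9 5))^55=(0 7 1 3 10 2)(4 9 5)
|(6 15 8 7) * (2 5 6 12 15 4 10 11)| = 12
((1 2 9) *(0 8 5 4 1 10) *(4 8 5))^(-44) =(0 1)(2 5)(4 10)(8 9)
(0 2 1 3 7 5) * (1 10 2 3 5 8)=(0 3 7 8 1 5)(2 10)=[3, 5, 10, 7, 4, 0, 6, 8, 1, 9, 2]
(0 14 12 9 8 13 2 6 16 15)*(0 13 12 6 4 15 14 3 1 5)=[3, 5, 4, 1, 15, 0, 16, 7, 12, 8, 10, 11, 9, 2, 6, 13, 14]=(0 3 1 5)(2 4 15 13)(6 16 14)(8 12 9)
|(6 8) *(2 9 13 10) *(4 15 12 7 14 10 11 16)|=|(2 9 13 11 16 4 15 12 7 14 10)(6 8)|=22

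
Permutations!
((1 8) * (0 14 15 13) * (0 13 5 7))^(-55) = ((0 14 15 5 7)(1 8))^(-55) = (15)(1 8)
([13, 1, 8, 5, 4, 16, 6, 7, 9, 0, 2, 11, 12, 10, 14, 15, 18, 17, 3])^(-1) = [9, 1, 10, 18, 4, 3, 6, 7, 2, 8, 13, 11, 12, 0, 14, 15, 5, 17, 16]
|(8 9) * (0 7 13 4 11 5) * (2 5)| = 14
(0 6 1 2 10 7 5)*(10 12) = (0 6 1 2 12 10 7 5) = [6, 2, 12, 3, 4, 0, 1, 5, 8, 9, 7, 11, 10]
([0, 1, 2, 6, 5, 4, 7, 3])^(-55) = (3 7 6)(4 5)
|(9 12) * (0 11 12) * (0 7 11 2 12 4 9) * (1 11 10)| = |(0 2 12)(1 11 4 9 7 10)| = 6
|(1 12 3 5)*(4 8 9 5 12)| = 10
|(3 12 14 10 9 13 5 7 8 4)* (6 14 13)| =28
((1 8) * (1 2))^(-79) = (1 2 8)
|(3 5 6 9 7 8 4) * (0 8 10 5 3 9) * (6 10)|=6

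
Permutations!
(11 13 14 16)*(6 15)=(6 15)(11 13 14 16)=[0, 1, 2, 3, 4, 5, 15, 7, 8, 9, 10, 13, 12, 14, 16, 6, 11]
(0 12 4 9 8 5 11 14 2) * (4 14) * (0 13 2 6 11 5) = [12, 1, 13, 3, 9, 5, 11, 7, 0, 8, 10, 4, 14, 2, 6] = (0 12 14 6 11 4 9 8)(2 13)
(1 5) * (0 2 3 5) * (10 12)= (0 2 3 5 1)(10 12)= [2, 0, 3, 5, 4, 1, 6, 7, 8, 9, 12, 11, 10]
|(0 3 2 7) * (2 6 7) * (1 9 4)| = 12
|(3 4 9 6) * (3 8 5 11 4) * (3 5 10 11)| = |(3 5)(4 9 6 8 10 11)| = 6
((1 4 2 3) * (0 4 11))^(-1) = (0 11 1 3 2 4)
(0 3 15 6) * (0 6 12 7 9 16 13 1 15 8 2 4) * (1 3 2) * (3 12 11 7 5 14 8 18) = [2, 15, 4, 18, 0, 14, 6, 9, 1, 16, 10, 7, 5, 12, 8, 11, 13, 17, 3] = (0 2 4)(1 15 11 7 9 16 13 12 5 14 8)(3 18)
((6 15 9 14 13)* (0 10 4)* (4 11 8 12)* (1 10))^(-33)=(0 10 8 4 1 11 12)(6 9 13 15 14)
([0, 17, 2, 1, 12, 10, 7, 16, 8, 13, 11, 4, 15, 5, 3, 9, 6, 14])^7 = [0, 3, 2, 14, 11, 13, 7, 16, 8, 15, 5, 10, 4, 9, 17, 12, 6, 1]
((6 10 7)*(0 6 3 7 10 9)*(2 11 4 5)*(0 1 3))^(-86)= ((0 6 9 1 3 7)(2 11 4 5))^(-86)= (0 3 9)(1 6 7)(2 4)(5 11)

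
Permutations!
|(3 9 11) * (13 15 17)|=|(3 9 11)(13 15 17)|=3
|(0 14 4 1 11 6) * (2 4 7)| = |(0 14 7 2 4 1 11 6)| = 8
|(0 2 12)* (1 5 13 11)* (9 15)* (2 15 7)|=12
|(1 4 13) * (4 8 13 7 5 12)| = 12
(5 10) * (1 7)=(1 7)(5 10)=[0, 7, 2, 3, 4, 10, 6, 1, 8, 9, 5]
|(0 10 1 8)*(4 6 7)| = |(0 10 1 8)(4 6 7)| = 12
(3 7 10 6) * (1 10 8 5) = (1 10 6 3 7 8 5) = [0, 10, 2, 7, 4, 1, 3, 8, 5, 9, 6]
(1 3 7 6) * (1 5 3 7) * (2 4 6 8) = (1 7 8 2 4 6 5 3) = [0, 7, 4, 1, 6, 3, 5, 8, 2]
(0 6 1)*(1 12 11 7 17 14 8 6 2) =[2, 0, 1, 3, 4, 5, 12, 17, 6, 9, 10, 7, 11, 13, 8, 15, 16, 14] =(0 2 1)(6 12 11 7 17 14 8)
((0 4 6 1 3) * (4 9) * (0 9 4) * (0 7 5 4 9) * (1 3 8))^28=(9)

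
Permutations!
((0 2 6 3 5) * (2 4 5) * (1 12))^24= (12)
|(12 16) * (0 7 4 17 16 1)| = |(0 7 4 17 16 12 1)| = 7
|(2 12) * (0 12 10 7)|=5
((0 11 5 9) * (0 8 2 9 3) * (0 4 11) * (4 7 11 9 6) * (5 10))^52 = (2 4 8 6 9)(3 11 5 7 10)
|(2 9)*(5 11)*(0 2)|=6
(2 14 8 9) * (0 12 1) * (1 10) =(0 12 10 1)(2 14 8 9) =[12, 0, 14, 3, 4, 5, 6, 7, 9, 2, 1, 11, 10, 13, 8]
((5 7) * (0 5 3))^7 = ((0 5 7 3))^7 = (0 3 7 5)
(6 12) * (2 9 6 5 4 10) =(2 9 6 12 5 4 10) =[0, 1, 9, 3, 10, 4, 12, 7, 8, 6, 2, 11, 5]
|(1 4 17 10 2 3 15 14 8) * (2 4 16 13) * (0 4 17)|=|(0 4)(1 16 13 2 3 15 14 8)(10 17)|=8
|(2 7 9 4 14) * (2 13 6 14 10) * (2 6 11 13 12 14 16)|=|(2 7 9 4 10 6 16)(11 13)(12 14)|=14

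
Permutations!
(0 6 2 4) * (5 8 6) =[5, 1, 4, 3, 0, 8, 2, 7, 6] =(0 5 8 6 2 4)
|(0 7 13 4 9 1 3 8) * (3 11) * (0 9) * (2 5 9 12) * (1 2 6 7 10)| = 33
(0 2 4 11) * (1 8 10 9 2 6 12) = [6, 8, 4, 3, 11, 5, 12, 7, 10, 2, 9, 0, 1] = (0 6 12 1 8 10 9 2 4 11)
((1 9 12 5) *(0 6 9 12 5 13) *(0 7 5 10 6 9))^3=((0 9 10 6)(1 12 13 7 5))^3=(0 6 10 9)(1 7 12 5 13)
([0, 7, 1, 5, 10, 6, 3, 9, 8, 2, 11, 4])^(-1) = [0, 2, 9, 6, 11, 3, 5, 1, 8, 7, 4, 10]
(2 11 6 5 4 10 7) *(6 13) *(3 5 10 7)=[0, 1, 11, 5, 7, 4, 10, 2, 8, 9, 3, 13, 12, 6]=(2 11 13 6 10 3 5 4 7)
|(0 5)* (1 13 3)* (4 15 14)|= 6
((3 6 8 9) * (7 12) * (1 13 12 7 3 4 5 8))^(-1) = ((1 13 12 3 6)(4 5 8 9))^(-1) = (1 6 3 12 13)(4 9 8 5)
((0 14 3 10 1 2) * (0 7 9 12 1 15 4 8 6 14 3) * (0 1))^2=((0 3 10 15 4 8 6 14 1 2 7 9 12))^2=(0 10 4 6 1 7 12 3 15 8 14 2 9)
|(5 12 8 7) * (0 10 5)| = 6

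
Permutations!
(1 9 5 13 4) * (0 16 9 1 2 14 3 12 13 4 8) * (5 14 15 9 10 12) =(0 16 10 12 13 8)(2 15 9 14 3 5 4) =[16, 1, 15, 5, 2, 4, 6, 7, 0, 14, 12, 11, 13, 8, 3, 9, 10]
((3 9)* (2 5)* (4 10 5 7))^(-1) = ((2 7 4 10 5)(3 9))^(-1) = (2 5 10 4 7)(3 9)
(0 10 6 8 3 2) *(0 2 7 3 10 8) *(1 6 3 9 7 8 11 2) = (0 11 2 1 6)(3 8 10)(7 9) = [11, 6, 1, 8, 4, 5, 0, 9, 10, 7, 3, 2]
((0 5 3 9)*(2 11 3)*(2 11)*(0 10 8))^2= ((0 5 11 3 9 10 8))^2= (0 11 9 8 5 3 10)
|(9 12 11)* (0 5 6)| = 3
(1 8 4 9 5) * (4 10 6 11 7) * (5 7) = (1 8 10 6 11 5)(4 9 7) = [0, 8, 2, 3, 9, 1, 11, 4, 10, 7, 6, 5]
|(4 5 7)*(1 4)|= 4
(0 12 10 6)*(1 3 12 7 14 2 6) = (0 7 14 2 6)(1 3 12 10) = [7, 3, 6, 12, 4, 5, 0, 14, 8, 9, 1, 11, 10, 13, 2]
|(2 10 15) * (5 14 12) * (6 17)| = 6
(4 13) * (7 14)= [0, 1, 2, 3, 13, 5, 6, 14, 8, 9, 10, 11, 12, 4, 7]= (4 13)(7 14)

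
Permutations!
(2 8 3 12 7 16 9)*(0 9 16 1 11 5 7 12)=(16)(0 9 2 8 3)(1 11 5 7)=[9, 11, 8, 0, 4, 7, 6, 1, 3, 2, 10, 5, 12, 13, 14, 15, 16]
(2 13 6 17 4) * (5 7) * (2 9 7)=(2 13 6 17 4 9 7 5)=[0, 1, 13, 3, 9, 2, 17, 5, 8, 7, 10, 11, 12, 6, 14, 15, 16, 4]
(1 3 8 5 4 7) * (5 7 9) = (1 3 8 7)(4 9 5) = [0, 3, 2, 8, 9, 4, 6, 1, 7, 5]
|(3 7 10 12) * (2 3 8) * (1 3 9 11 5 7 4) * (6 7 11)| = |(1 3 4)(2 9 6 7 10 12 8)(5 11)| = 42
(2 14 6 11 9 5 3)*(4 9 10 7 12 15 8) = (2 14 6 11 10 7 12 15 8 4 9 5 3) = [0, 1, 14, 2, 9, 3, 11, 12, 4, 5, 7, 10, 15, 13, 6, 8]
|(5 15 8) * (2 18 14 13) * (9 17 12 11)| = 12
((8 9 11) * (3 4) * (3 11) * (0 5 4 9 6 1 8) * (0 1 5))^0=(11)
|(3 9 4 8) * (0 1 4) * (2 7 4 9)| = 15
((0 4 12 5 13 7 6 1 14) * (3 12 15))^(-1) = (0 14 1 6 7 13 5 12 3 15 4)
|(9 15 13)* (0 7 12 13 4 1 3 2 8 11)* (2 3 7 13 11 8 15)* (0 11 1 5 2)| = 12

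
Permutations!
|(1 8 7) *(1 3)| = 4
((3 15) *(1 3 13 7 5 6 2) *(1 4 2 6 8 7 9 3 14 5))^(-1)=((1 14 5 8 7)(2 4)(3 15 13 9))^(-1)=(1 7 8 5 14)(2 4)(3 9 13 15)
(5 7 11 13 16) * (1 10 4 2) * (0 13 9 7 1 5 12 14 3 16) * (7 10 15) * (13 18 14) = (0 18 14 3 16 12 13)(1 15 7 11 9 10 4 2 5) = [18, 15, 5, 16, 2, 1, 6, 11, 8, 10, 4, 9, 13, 0, 3, 7, 12, 17, 14]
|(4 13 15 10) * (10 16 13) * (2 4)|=3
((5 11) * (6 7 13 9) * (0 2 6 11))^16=((0 2 6 7 13 9 11 5))^16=(13)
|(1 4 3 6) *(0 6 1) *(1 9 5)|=10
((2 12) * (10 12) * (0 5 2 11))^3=(0 10)(2 11)(5 12)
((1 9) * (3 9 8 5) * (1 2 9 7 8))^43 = ((2 9)(3 7 8 5))^43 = (2 9)(3 5 8 7)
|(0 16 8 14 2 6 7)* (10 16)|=|(0 10 16 8 14 2 6 7)|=8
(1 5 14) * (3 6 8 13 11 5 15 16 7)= (1 15 16 7 3 6 8 13 11 5 14)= [0, 15, 2, 6, 4, 14, 8, 3, 13, 9, 10, 5, 12, 11, 1, 16, 7]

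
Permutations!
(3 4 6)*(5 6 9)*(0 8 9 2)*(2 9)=[8, 1, 0, 4, 9, 6, 3, 7, 2, 5]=(0 8 2)(3 4 9 5 6)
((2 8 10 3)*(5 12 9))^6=(12)(2 10)(3 8)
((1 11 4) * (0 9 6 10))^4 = ((0 9 6 10)(1 11 4))^4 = (1 11 4)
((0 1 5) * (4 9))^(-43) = (0 5 1)(4 9)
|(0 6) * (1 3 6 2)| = 5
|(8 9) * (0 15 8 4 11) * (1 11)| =|(0 15 8 9 4 1 11)| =7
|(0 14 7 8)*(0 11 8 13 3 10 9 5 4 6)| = |(0 14 7 13 3 10 9 5 4 6)(8 11)| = 10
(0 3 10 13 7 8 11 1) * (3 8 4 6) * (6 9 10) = (0 8 11 1)(3 6)(4 9 10 13 7) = [8, 0, 2, 6, 9, 5, 3, 4, 11, 10, 13, 1, 12, 7]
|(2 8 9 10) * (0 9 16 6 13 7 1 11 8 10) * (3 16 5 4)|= |(0 9)(1 11 8 5 4 3 16 6 13 7)(2 10)|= 10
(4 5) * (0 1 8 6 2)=(0 1 8 6 2)(4 5)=[1, 8, 0, 3, 5, 4, 2, 7, 6]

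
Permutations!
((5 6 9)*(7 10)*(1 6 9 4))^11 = ((1 6 4)(5 9)(7 10))^11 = (1 4 6)(5 9)(7 10)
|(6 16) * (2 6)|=3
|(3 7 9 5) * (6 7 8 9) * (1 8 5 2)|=4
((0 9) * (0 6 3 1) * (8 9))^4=((0 8 9 6 3 1))^4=(0 3 9)(1 6 8)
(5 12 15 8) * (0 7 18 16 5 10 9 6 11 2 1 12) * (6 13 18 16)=(0 7 16 5)(1 12 15 8 10 9 13 18 6 11 2)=[7, 12, 1, 3, 4, 0, 11, 16, 10, 13, 9, 2, 15, 18, 14, 8, 5, 17, 6]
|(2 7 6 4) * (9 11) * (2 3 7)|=4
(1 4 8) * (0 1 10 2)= [1, 4, 0, 3, 8, 5, 6, 7, 10, 9, 2]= (0 1 4 8 10 2)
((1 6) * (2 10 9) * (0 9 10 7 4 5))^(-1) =(10)(0 5 4 7 2 9)(1 6)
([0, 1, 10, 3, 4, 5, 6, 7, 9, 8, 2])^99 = (2 10)(8 9)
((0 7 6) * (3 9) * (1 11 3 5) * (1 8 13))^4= (0 7 6)(1 5 11 8 3 13 9)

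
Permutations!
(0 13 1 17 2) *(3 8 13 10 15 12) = (0 10 15 12 3 8 13 1 17 2) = [10, 17, 0, 8, 4, 5, 6, 7, 13, 9, 15, 11, 3, 1, 14, 12, 16, 2]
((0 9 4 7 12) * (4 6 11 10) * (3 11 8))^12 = ((0 9 6 8 3 11 10 4 7 12))^12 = (0 6 3 10 7)(4 12 9 8 11)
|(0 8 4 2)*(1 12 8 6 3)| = 8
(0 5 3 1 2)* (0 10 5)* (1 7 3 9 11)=(1 2 10 5 9 11)(3 7)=[0, 2, 10, 7, 4, 9, 6, 3, 8, 11, 5, 1]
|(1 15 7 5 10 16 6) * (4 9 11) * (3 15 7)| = 6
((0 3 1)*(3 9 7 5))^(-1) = ((0 9 7 5 3 1))^(-1) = (0 1 3 5 7 9)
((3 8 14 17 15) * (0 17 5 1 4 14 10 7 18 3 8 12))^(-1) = ((0 17 15 8 10 7 18 3 12)(1 4 14 5))^(-1) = (0 12 3 18 7 10 8 15 17)(1 5 14 4)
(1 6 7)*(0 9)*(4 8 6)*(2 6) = (0 9)(1 4 8 2 6 7) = [9, 4, 6, 3, 8, 5, 7, 1, 2, 0]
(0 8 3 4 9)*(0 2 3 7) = [8, 1, 3, 4, 9, 5, 6, 0, 7, 2] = (0 8 7)(2 3 4 9)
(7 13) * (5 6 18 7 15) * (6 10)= (5 10 6 18 7 13 15)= [0, 1, 2, 3, 4, 10, 18, 13, 8, 9, 6, 11, 12, 15, 14, 5, 16, 17, 7]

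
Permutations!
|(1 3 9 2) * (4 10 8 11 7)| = |(1 3 9 2)(4 10 8 11 7)| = 20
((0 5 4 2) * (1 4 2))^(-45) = ((0 5 2)(1 4))^(-45) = (5)(1 4)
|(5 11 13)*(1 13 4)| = |(1 13 5 11 4)| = 5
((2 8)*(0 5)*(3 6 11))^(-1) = (0 5)(2 8)(3 11 6)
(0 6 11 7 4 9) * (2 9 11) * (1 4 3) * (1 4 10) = (0 6 2 9)(1 10)(3 4 11 7) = [6, 10, 9, 4, 11, 5, 2, 3, 8, 0, 1, 7]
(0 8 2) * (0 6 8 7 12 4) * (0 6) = [7, 1, 0, 3, 6, 5, 8, 12, 2, 9, 10, 11, 4] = (0 7 12 4 6 8 2)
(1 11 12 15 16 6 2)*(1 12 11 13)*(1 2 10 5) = (1 13 2 12 15 16 6 10 5) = [0, 13, 12, 3, 4, 1, 10, 7, 8, 9, 5, 11, 15, 2, 14, 16, 6]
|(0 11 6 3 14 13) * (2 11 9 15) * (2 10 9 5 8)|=9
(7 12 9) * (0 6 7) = (0 6 7 12 9) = [6, 1, 2, 3, 4, 5, 7, 12, 8, 0, 10, 11, 9]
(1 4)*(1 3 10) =(1 4 3 10) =[0, 4, 2, 10, 3, 5, 6, 7, 8, 9, 1]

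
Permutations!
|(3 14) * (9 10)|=2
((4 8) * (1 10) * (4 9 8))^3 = (1 10)(8 9)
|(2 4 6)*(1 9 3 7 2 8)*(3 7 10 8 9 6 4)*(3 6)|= 4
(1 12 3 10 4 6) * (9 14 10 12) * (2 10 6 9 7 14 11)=(1 7 14 6)(2 10 4 9 11)(3 12)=[0, 7, 10, 12, 9, 5, 1, 14, 8, 11, 4, 2, 3, 13, 6]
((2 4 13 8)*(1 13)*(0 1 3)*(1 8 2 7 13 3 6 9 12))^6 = (0 6 8 9 7 12 13 1 2 3 4)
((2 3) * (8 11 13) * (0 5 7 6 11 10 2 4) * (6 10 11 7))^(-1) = (0 4 3 2 10 7 6 5)(8 13 11)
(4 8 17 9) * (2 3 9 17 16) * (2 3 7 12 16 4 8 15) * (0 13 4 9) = [13, 1, 7, 0, 15, 5, 6, 12, 9, 8, 10, 11, 16, 4, 14, 2, 3, 17] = (17)(0 13 4 15 2 7 12 16 3)(8 9)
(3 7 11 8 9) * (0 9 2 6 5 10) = (0 9 3 7 11 8 2 6 5 10) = [9, 1, 6, 7, 4, 10, 5, 11, 2, 3, 0, 8]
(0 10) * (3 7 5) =(0 10)(3 7 5) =[10, 1, 2, 7, 4, 3, 6, 5, 8, 9, 0]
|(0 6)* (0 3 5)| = |(0 6 3 5)| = 4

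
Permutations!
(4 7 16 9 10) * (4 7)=(7 16 9 10)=[0, 1, 2, 3, 4, 5, 6, 16, 8, 10, 7, 11, 12, 13, 14, 15, 9]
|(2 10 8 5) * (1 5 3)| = |(1 5 2 10 8 3)| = 6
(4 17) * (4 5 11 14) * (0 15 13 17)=(0 15 13 17 5 11 14 4)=[15, 1, 2, 3, 0, 11, 6, 7, 8, 9, 10, 14, 12, 17, 4, 13, 16, 5]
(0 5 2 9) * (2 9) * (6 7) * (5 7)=(0 7 6 5 9)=[7, 1, 2, 3, 4, 9, 5, 6, 8, 0]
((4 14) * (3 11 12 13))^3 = ((3 11 12 13)(4 14))^3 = (3 13 12 11)(4 14)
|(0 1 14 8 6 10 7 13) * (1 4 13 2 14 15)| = |(0 4 13)(1 15)(2 14 8 6 10 7)| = 6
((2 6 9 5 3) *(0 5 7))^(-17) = ((0 5 3 2 6 9 7))^(-17) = (0 6 5 9 3 7 2)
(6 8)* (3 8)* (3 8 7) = (3 7)(6 8) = [0, 1, 2, 7, 4, 5, 8, 3, 6]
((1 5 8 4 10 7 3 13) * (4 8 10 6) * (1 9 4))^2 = (1 10 3 9 6 5 7 13 4)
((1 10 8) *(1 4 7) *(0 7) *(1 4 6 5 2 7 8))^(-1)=(0 4 7 2 5 6 8)(1 10)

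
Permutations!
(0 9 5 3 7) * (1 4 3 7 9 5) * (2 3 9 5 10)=(0 10 2 3 5 7)(1 4 9)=[10, 4, 3, 5, 9, 7, 6, 0, 8, 1, 2]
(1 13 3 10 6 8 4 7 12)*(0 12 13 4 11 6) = (0 12 1 4 7 13 3 10)(6 8 11) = [12, 4, 2, 10, 7, 5, 8, 13, 11, 9, 0, 6, 1, 3]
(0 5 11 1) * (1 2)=[5, 0, 1, 3, 4, 11, 6, 7, 8, 9, 10, 2]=(0 5 11 2 1)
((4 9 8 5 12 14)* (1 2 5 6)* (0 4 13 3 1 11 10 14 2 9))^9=(14)(0 4)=((0 4)(1 9 8 6 11 10 14 13 3)(2 5 12))^9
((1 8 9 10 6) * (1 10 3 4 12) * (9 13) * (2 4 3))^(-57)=(1 12 4 2 9 13 8)(6 10)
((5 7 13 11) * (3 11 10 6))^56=(13)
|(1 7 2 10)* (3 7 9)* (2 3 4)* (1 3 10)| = |(1 9 4 2)(3 7 10)| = 12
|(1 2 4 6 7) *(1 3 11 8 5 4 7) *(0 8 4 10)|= 28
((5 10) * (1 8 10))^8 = (10)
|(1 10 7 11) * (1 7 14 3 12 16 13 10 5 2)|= 6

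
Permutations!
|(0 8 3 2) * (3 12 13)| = |(0 8 12 13 3 2)| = 6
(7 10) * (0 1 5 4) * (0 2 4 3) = (0 1 5 3)(2 4)(7 10) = [1, 5, 4, 0, 2, 3, 6, 10, 8, 9, 7]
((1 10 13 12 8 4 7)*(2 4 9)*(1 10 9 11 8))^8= (13)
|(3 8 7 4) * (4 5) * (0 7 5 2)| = |(0 7 2)(3 8 5 4)| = 12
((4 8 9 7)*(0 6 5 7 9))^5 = (9)(0 8 4 7 5 6)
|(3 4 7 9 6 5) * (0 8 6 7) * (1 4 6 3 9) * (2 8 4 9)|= |(0 4)(1 9 7)(2 8 3 6 5)|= 30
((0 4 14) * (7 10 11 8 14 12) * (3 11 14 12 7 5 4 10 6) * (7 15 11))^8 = ((0 10 14)(3 7 6)(4 15 11 8 12 5))^8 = (0 14 10)(3 6 7)(4 11 12)(5 15 8)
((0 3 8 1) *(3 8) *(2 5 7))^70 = (0 8 1)(2 5 7)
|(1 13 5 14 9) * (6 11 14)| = |(1 13 5 6 11 14 9)| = 7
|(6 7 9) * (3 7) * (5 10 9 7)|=5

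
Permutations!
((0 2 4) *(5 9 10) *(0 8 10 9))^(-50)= ((0 2 4 8 10 5))^(-50)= (0 10 4)(2 5 8)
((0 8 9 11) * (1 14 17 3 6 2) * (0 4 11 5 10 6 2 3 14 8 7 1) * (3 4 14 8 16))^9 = (17)(0 16)(1 2)(3 7)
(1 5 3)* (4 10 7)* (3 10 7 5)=(1 3)(4 7)(5 10)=[0, 3, 2, 1, 7, 10, 6, 4, 8, 9, 5]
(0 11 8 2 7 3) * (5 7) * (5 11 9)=(0 9 5 7 3)(2 11 8)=[9, 1, 11, 0, 4, 7, 6, 3, 2, 5, 10, 8]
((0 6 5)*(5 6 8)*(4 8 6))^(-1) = (0 5 8 4 6)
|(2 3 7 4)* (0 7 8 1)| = |(0 7 4 2 3 8 1)| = 7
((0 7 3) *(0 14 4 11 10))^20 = (0 10 11 4 14 3 7)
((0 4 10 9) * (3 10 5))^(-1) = ((0 4 5 3 10 9))^(-1) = (0 9 10 3 5 4)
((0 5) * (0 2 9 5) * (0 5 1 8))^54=(9)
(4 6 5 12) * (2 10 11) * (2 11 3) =(2 10 3)(4 6 5 12) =[0, 1, 10, 2, 6, 12, 5, 7, 8, 9, 3, 11, 4]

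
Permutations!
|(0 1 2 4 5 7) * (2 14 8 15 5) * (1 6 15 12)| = 20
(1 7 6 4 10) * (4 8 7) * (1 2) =(1 4 10 2)(6 8 7) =[0, 4, 1, 3, 10, 5, 8, 6, 7, 9, 2]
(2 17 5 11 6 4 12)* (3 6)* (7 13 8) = (2 17 5 11 3 6 4 12)(7 13 8) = [0, 1, 17, 6, 12, 11, 4, 13, 7, 9, 10, 3, 2, 8, 14, 15, 16, 5]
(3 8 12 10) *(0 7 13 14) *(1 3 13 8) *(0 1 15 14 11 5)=(0 7 8 12 10 13 11 5)(1 3 15 14)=[7, 3, 2, 15, 4, 0, 6, 8, 12, 9, 13, 5, 10, 11, 1, 14]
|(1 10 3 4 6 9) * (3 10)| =|(10)(1 3 4 6 9)| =5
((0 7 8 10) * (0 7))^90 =((7 8 10))^90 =(10)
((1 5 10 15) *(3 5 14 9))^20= (1 15 10 5 3 9 14)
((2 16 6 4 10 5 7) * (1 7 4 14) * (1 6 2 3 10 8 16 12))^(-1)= (1 12 2 16 8 4 5 10 3 7)(6 14)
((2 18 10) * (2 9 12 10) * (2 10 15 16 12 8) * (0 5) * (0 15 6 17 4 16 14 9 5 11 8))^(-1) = (0 9 14 15 5 10 18 2 8 11)(4 17 6 12 16) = ((0 11 8 2 18 10 5 15 14 9)(4 16 12 6 17))^(-1)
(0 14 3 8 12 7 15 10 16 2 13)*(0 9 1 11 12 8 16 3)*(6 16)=(0 14)(1 11 12 7 15 10 3 6 16 2 13 9)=[14, 11, 13, 6, 4, 5, 16, 15, 8, 1, 3, 12, 7, 9, 0, 10, 2]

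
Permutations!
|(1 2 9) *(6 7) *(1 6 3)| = |(1 2 9 6 7 3)| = 6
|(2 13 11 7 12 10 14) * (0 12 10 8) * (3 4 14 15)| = 9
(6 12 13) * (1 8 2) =[0, 8, 1, 3, 4, 5, 12, 7, 2, 9, 10, 11, 13, 6] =(1 8 2)(6 12 13)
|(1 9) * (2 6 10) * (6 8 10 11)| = |(1 9)(2 8 10)(6 11)| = 6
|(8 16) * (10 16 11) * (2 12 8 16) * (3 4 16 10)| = |(2 12 8 11 3 4 16 10)| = 8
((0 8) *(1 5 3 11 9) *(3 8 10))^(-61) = (0 11 5 10 9 8 3 1)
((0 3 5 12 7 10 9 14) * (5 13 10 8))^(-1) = ((0 3 13 10 9 14)(5 12 7 8))^(-1) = (0 14 9 10 13 3)(5 8 7 12)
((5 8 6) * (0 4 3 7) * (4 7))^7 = ((0 7)(3 4)(5 8 6))^7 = (0 7)(3 4)(5 8 6)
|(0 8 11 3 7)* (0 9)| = 6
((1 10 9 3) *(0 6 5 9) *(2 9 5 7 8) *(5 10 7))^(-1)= ((0 6 5 10)(1 7 8 2 9 3))^(-1)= (0 10 5 6)(1 3 9 2 8 7)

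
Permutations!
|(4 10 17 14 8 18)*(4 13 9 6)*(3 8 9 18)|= |(3 8)(4 10 17 14 9 6)(13 18)|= 6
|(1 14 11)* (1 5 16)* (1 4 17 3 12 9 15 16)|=28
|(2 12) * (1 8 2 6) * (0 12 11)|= 7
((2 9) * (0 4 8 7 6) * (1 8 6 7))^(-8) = (9)(0 4 6) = ((0 4 6)(1 8)(2 9))^(-8)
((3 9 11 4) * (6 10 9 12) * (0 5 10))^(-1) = ((0 5 10 9 11 4 3 12 6))^(-1) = (0 6 12 3 4 11 9 10 5)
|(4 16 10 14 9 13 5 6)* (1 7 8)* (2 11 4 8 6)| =|(1 7 6 8)(2 11 4 16 10 14 9 13 5)| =36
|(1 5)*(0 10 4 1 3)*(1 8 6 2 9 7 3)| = 18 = |(0 10 4 8 6 2 9 7 3)(1 5)|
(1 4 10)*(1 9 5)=(1 4 10 9 5)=[0, 4, 2, 3, 10, 1, 6, 7, 8, 5, 9]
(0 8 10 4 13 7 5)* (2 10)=(0 8 2 10 4 13 7 5)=[8, 1, 10, 3, 13, 0, 6, 5, 2, 9, 4, 11, 12, 7]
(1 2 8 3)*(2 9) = [0, 9, 8, 1, 4, 5, 6, 7, 3, 2] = (1 9 2 8 3)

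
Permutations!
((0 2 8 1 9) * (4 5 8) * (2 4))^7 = (0 4 5 8 1 9)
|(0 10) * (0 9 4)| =|(0 10 9 4)| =4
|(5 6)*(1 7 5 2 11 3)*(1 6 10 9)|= 20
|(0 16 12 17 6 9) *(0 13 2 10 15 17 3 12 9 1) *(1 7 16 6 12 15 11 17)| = 14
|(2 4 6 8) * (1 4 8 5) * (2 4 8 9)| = |(1 8 4 6 5)(2 9)| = 10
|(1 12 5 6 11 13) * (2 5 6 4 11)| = |(1 12 6 2 5 4 11 13)| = 8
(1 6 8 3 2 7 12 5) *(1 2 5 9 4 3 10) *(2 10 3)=(1 6 8 3 5 10)(2 7 12 9 4)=[0, 6, 7, 5, 2, 10, 8, 12, 3, 4, 1, 11, 9]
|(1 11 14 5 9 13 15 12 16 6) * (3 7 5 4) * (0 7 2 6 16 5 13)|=7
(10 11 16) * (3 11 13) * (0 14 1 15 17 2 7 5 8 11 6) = (0 14 1 15 17 2 7 5 8 11 16 10 13 3 6) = [14, 15, 7, 6, 4, 8, 0, 5, 11, 9, 13, 16, 12, 3, 1, 17, 10, 2]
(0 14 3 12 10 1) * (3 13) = (0 14 13 3 12 10 1) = [14, 0, 2, 12, 4, 5, 6, 7, 8, 9, 1, 11, 10, 3, 13]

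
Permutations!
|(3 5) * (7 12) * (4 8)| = |(3 5)(4 8)(7 12)| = 2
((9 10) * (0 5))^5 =((0 5)(9 10))^5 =(0 5)(9 10)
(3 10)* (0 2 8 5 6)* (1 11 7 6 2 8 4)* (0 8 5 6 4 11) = (0 5 2 11 7 4 1)(3 10)(6 8) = [5, 0, 11, 10, 1, 2, 8, 4, 6, 9, 3, 7]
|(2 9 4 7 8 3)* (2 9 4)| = 6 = |(2 4 7 8 3 9)|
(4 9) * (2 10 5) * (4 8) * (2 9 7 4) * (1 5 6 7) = (1 5 9 8 2 10 6 7 4) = [0, 5, 10, 3, 1, 9, 7, 4, 2, 8, 6]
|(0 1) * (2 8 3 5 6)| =10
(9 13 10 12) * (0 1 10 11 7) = (0 1 10 12 9 13 11 7) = [1, 10, 2, 3, 4, 5, 6, 0, 8, 13, 12, 7, 9, 11]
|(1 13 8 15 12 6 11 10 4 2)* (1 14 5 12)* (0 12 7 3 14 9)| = |(0 12 6 11 10 4 2 9)(1 13 8 15)(3 14 5 7)| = 8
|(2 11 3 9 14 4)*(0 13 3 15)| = 9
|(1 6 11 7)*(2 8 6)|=6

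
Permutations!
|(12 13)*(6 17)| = |(6 17)(12 13)| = 2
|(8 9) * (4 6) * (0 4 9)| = |(0 4 6 9 8)| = 5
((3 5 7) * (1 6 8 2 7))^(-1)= ((1 6 8 2 7 3 5))^(-1)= (1 5 3 7 2 8 6)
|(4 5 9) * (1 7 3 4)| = 6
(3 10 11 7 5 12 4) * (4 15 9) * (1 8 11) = (1 8 11 7 5 12 15 9 4 3 10) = [0, 8, 2, 10, 3, 12, 6, 5, 11, 4, 1, 7, 15, 13, 14, 9]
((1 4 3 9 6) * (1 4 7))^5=((1 7)(3 9 6 4))^5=(1 7)(3 9 6 4)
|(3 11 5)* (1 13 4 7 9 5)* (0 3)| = 9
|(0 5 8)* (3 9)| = |(0 5 8)(3 9)| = 6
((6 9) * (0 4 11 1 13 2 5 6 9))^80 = (13)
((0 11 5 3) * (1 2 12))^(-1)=(0 3 5 11)(1 12 2)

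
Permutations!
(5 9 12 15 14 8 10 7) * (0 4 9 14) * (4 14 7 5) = [14, 1, 2, 3, 9, 7, 6, 4, 10, 12, 5, 11, 15, 13, 8, 0] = (0 14 8 10 5 7 4 9 12 15)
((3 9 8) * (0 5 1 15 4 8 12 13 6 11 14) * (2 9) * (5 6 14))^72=((0 6 11 5 1 15 4 8 3 2 9 12 13 14))^72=(0 11 1 4 3 9 13)(2 12 14 6 5 15 8)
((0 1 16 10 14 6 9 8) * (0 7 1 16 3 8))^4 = ((0 16 10 14 6 9)(1 3 8 7))^4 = (0 6 10)(9 14 16)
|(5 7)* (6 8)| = |(5 7)(6 8)| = 2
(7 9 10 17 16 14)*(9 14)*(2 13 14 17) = (2 13 14 7 17 16 9 10) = [0, 1, 13, 3, 4, 5, 6, 17, 8, 10, 2, 11, 12, 14, 7, 15, 9, 16]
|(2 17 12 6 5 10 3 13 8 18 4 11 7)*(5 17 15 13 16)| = 24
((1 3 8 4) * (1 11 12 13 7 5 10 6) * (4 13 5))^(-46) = ((1 3 8 13 7 4 11 12 5 10 6))^(-46) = (1 10 12 4 13 3 6 5 11 7 8)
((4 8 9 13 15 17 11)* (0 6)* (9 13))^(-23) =((0 6)(4 8 13 15 17 11))^(-23) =(0 6)(4 8 13 15 17 11)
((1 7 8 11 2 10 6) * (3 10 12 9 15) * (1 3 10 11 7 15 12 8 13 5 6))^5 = ((1 15 10)(2 8 7 13 5 6 3 11)(9 12))^5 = (1 10 15)(2 6 7 11 5 8 3 13)(9 12)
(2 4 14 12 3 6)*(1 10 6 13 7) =(1 10 6 2 4 14 12 3 13 7) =[0, 10, 4, 13, 14, 5, 2, 1, 8, 9, 6, 11, 3, 7, 12]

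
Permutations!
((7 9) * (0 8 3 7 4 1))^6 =((0 8 3 7 9 4 1))^6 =(0 1 4 9 7 3 8)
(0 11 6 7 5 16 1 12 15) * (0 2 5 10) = [11, 12, 5, 3, 4, 16, 7, 10, 8, 9, 0, 6, 15, 13, 14, 2, 1] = (0 11 6 7 10)(1 12 15 2 5 16)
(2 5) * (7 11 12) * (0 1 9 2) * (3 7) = [1, 9, 5, 7, 4, 0, 6, 11, 8, 2, 10, 12, 3] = (0 1 9 2 5)(3 7 11 12)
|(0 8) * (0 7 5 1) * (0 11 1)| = |(0 8 7 5)(1 11)| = 4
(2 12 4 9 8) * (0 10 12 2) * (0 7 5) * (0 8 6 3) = (0 10 12 4 9 6 3)(5 8 7) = [10, 1, 2, 0, 9, 8, 3, 5, 7, 6, 12, 11, 4]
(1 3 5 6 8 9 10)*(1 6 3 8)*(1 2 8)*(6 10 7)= [0, 1, 8, 5, 4, 3, 2, 6, 9, 7, 10]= (10)(2 8 9 7 6)(3 5)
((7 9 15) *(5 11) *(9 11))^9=((5 9 15 7 11))^9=(5 11 7 15 9)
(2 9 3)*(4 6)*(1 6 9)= (1 6 4 9 3 2)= [0, 6, 1, 2, 9, 5, 4, 7, 8, 3]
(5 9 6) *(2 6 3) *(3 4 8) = (2 6 5 9 4 8 3) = [0, 1, 6, 2, 8, 9, 5, 7, 3, 4]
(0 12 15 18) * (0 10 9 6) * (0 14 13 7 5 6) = (0 12 15 18 10 9)(5 6 14 13 7) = [12, 1, 2, 3, 4, 6, 14, 5, 8, 0, 9, 11, 15, 7, 13, 18, 16, 17, 10]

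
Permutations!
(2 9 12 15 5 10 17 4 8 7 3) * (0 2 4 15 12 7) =[2, 1, 9, 4, 8, 10, 6, 3, 0, 7, 17, 11, 12, 13, 14, 5, 16, 15] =(0 2 9 7 3 4 8)(5 10 17 15)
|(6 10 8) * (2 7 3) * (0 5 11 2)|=6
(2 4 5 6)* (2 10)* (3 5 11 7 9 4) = (2 3 5 6 10)(4 11 7 9) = [0, 1, 3, 5, 11, 6, 10, 9, 8, 4, 2, 7]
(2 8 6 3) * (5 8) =(2 5 8 6 3) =[0, 1, 5, 2, 4, 8, 3, 7, 6]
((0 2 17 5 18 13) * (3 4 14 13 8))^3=((0 2 17 5 18 8 3 4 14 13))^3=(0 5 3 13 17 8 14 2 18 4)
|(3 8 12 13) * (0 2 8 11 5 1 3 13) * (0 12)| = |(13)(0 2 8)(1 3 11 5)| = 12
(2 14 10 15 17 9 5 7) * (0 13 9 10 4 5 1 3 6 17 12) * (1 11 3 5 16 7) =(0 13 9 11 3 6 17 10 15 12)(1 5)(2 14 4 16 7) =[13, 5, 14, 6, 16, 1, 17, 2, 8, 11, 15, 3, 0, 9, 4, 12, 7, 10]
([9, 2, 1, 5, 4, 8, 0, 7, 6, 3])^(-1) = [6, 2, 1, 9, 4, 3, 8, 7, 5, 0]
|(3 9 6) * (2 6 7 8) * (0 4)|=6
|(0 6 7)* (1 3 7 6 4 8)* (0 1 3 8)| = |(0 4)(1 8 3 7)| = 4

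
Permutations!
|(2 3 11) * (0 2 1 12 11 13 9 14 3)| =12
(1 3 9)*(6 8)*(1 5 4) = [0, 3, 2, 9, 1, 4, 8, 7, 6, 5] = (1 3 9 5 4)(6 8)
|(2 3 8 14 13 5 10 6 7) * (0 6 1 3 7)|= |(0 6)(1 3 8 14 13 5 10)(2 7)|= 14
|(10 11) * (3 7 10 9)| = 5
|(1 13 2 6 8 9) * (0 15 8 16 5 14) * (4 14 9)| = 35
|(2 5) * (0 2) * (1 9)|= |(0 2 5)(1 9)|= 6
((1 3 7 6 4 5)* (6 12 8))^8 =((1 3 7 12 8 6 4 5))^8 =(12)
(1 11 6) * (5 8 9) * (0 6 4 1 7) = [6, 11, 2, 3, 1, 8, 7, 0, 9, 5, 10, 4] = (0 6 7)(1 11 4)(5 8 9)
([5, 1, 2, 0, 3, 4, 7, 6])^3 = [3, 1, 2, 4, 5, 0, 7, 6]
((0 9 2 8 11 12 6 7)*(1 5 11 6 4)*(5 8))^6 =((0 9 2 5 11 12 4 1 8 6 7))^6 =(0 4 9 1 2 8 5 6 11 7 12)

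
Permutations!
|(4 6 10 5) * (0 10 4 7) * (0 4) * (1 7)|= |(0 10 5 1 7 4 6)|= 7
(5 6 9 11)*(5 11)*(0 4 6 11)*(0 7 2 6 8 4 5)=[5, 1, 6, 3, 8, 11, 9, 2, 4, 0, 10, 7]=(0 5 11 7 2 6 9)(4 8)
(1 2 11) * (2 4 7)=(1 4 7 2 11)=[0, 4, 11, 3, 7, 5, 6, 2, 8, 9, 10, 1]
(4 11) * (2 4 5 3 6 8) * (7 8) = (2 4 11 5 3 6 7 8) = [0, 1, 4, 6, 11, 3, 7, 8, 2, 9, 10, 5]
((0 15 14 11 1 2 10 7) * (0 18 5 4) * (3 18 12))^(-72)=((0 15 14 11 1 2 10 7 12 3 18 5 4))^(-72)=(0 10 4 2 5 1 18 11 3 14 12 15 7)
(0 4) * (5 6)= (0 4)(5 6)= [4, 1, 2, 3, 0, 6, 5]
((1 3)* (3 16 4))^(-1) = ((1 16 4 3))^(-1) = (1 3 4 16)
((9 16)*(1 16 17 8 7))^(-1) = (1 7 8 17 9 16)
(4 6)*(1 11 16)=(1 11 16)(4 6)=[0, 11, 2, 3, 6, 5, 4, 7, 8, 9, 10, 16, 12, 13, 14, 15, 1]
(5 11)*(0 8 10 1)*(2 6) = (0 8 10 1)(2 6)(5 11) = [8, 0, 6, 3, 4, 11, 2, 7, 10, 9, 1, 5]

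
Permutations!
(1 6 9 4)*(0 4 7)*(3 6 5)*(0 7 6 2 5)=(0 4 1)(2 5 3)(6 9)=[4, 0, 5, 2, 1, 3, 9, 7, 8, 6]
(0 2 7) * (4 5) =[2, 1, 7, 3, 5, 4, 6, 0] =(0 2 7)(4 5)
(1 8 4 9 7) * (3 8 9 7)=(1 9 3 8 4 7)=[0, 9, 2, 8, 7, 5, 6, 1, 4, 3]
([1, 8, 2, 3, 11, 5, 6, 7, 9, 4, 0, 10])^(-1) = (0 10 11 4 9 8 1)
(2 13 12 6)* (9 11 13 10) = (2 10 9 11 13 12 6) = [0, 1, 10, 3, 4, 5, 2, 7, 8, 11, 9, 13, 6, 12]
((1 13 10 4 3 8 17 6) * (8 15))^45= (17)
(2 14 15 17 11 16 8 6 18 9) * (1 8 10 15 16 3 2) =[0, 8, 14, 2, 4, 5, 18, 7, 6, 1, 15, 3, 12, 13, 16, 17, 10, 11, 9] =(1 8 6 18 9)(2 14 16 10 15 17 11 3)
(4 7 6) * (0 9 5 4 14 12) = (0 9 5 4 7 6 14 12) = [9, 1, 2, 3, 7, 4, 14, 6, 8, 5, 10, 11, 0, 13, 12]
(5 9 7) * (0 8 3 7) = (0 8 3 7 5 9) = [8, 1, 2, 7, 4, 9, 6, 5, 3, 0]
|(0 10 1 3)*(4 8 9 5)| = 4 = |(0 10 1 3)(4 8 9 5)|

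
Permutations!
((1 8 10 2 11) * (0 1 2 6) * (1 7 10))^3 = ((0 7 10 6)(1 8)(2 11))^3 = (0 6 10 7)(1 8)(2 11)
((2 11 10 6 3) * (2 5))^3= ((2 11 10 6 3 5))^3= (2 6)(3 11)(5 10)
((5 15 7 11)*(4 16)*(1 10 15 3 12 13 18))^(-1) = (1 18 13 12 3 5 11 7 15 10)(4 16)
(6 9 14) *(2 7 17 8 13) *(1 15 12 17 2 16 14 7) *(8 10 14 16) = (1 15 12 17 10 14 6 9 7 2)(8 13) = [0, 15, 1, 3, 4, 5, 9, 2, 13, 7, 14, 11, 17, 8, 6, 12, 16, 10]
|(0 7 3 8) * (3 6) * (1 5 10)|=15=|(0 7 6 3 8)(1 5 10)|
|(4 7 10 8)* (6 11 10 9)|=|(4 7 9 6 11 10 8)|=7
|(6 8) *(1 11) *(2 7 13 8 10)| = 6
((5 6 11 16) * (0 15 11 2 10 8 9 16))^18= (2 16 10 5 8 6 9)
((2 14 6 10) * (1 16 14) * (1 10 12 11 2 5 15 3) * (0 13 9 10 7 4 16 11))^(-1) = ((0 13 9 10 5 15 3 1 11 2 7 4 16 14 6 12))^(-1) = (0 12 6 14 16 4 7 2 11 1 3 15 5 10 9 13)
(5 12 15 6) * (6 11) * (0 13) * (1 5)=(0 13)(1 5 12 15 11 6)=[13, 5, 2, 3, 4, 12, 1, 7, 8, 9, 10, 6, 15, 0, 14, 11]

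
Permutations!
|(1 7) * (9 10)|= |(1 7)(9 10)|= 2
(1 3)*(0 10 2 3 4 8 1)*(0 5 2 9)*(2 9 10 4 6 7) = (10)(0 4 8 1 6 7 2 3 5 9) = [4, 6, 3, 5, 8, 9, 7, 2, 1, 0, 10]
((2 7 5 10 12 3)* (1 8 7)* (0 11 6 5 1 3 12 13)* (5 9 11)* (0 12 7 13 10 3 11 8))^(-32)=(0 11 13)(1 2 8)(3 9 7)(5 6 12)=((0 5 3 2 11 6 9 8 13 12 7 1))^(-32)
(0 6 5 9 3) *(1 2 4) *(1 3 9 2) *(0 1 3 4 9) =(0 6 5 2 9)(1 3) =[6, 3, 9, 1, 4, 2, 5, 7, 8, 0]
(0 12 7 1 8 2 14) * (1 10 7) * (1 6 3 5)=[12, 8, 14, 5, 4, 1, 3, 10, 2, 9, 7, 11, 6, 13, 0]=(0 12 6 3 5 1 8 2 14)(7 10)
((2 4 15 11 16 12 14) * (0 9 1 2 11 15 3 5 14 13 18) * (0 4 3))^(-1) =((0 9 1 2 3 5 14 11 16 12 13 18 4))^(-1) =(0 4 18 13 12 16 11 14 5 3 2 1 9)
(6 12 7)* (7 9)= (6 12 9 7)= [0, 1, 2, 3, 4, 5, 12, 6, 8, 7, 10, 11, 9]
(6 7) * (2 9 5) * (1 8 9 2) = (1 8 9 5)(6 7) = [0, 8, 2, 3, 4, 1, 7, 6, 9, 5]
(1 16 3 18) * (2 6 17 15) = (1 16 3 18)(2 6 17 15) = [0, 16, 6, 18, 4, 5, 17, 7, 8, 9, 10, 11, 12, 13, 14, 2, 3, 15, 1]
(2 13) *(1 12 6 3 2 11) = (1 12 6 3 2 13 11) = [0, 12, 13, 2, 4, 5, 3, 7, 8, 9, 10, 1, 6, 11]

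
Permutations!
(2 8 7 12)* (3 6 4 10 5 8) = (2 3 6 4 10 5 8 7 12) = [0, 1, 3, 6, 10, 8, 4, 12, 7, 9, 5, 11, 2]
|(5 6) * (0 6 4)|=4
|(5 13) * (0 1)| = |(0 1)(5 13)| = 2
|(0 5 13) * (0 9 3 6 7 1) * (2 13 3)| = 6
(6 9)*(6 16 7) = (6 9 16 7) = [0, 1, 2, 3, 4, 5, 9, 6, 8, 16, 10, 11, 12, 13, 14, 15, 7]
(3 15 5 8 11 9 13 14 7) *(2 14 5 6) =(2 14 7 3 15 6)(5 8 11 9 13) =[0, 1, 14, 15, 4, 8, 2, 3, 11, 13, 10, 9, 12, 5, 7, 6]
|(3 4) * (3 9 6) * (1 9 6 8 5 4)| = 7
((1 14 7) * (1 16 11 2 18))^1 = (1 14 7 16 11 2 18)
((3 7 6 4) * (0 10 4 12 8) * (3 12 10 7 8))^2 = (0 6 4 3)(7 10 12 8) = ((0 7 6 10 4 12 3 8))^2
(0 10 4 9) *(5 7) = (0 10 4 9)(5 7) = [10, 1, 2, 3, 9, 7, 6, 5, 8, 0, 4]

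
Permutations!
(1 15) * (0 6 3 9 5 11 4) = (0 6 3 9 5 11 4)(1 15) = [6, 15, 2, 9, 0, 11, 3, 7, 8, 5, 10, 4, 12, 13, 14, 1]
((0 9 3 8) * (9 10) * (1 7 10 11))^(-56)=((0 11 1 7 10 9 3 8))^(-56)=(11)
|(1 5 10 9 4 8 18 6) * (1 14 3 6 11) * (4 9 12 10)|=|(1 5 4 8 18 11)(3 6 14)(10 12)|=6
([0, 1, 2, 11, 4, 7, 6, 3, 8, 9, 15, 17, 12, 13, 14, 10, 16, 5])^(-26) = (3 7 5 17 11)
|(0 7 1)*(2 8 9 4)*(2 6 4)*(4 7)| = |(0 4 6 7 1)(2 8 9)| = 15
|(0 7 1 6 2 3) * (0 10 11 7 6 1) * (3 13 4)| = 9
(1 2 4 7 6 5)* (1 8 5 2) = (2 4 7 6)(5 8) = [0, 1, 4, 3, 7, 8, 2, 6, 5]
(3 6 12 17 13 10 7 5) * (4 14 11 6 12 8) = (3 12 17 13 10 7 5)(4 14 11 6 8) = [0, 1, 2, 12, 14, 3, 8, 5, 4, 9, 7, 6, 17, 10, 11, 15, 16, 13]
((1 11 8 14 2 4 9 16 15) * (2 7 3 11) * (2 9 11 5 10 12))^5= (1 9 16 15)(2 7)(3 4)(5 11)(8 10)(12 14)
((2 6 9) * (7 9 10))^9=((2 6 10 7 9))^9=(2 9 7 10 6)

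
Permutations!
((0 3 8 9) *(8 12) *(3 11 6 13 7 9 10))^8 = ((0 11 6 13 7 9)(3 12 8 10))^8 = (0 6 7)(9 11 13)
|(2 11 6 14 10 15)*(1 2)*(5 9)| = |(1 2 11 6 14 10 15)(5 9)| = 14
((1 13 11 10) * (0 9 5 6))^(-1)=(0 6 5 9)(1 10 11 13)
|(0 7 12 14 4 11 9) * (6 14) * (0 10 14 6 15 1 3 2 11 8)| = 13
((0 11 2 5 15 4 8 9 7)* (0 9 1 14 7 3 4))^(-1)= ((0 11 2 5 15)(1 14 7 9 3 4 8))^(-1)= (0 15 5 2 11)(1 8 4 3 9 7 14)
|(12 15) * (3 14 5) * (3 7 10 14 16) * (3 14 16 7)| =6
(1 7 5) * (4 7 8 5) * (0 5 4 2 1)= (0 5)(1 8 4 7 2)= [5, 8, 1, 3, 7, 0, 6, 2, 4]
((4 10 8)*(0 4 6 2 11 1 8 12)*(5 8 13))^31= ((0 4 10 12)(1 13 5 8 6 2 11))^31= (0 12 10 4)(1 8 11 5 2 13 6)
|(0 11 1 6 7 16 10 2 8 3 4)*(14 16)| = |(0 11 1 6 7 14 16 10 2 8 3 4)| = 12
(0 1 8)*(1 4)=(0 4 1 8)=[4, 8, 2, 3, 1, 5, 6, 7, 0]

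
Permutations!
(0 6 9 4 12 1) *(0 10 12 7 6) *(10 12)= (1 12)(4 7 6 9)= [0, 12, 2, 3, 7, 5, 9, 6, 8, 4, 10, 11, 1]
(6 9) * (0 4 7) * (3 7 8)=(0 4 8 3 7)(6 9)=[4, 1, 2, 7, 8, 5, 9, 0, 3, 6]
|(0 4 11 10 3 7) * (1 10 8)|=|(0 4 11 8 1 10 3 7)|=8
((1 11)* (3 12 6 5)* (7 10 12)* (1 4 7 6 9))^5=(1 12 7 11 9 10 4)(3 5 6)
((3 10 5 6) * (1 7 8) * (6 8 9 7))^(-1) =((1 6 3 10 5 8)(7 9))^(-1) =(1 8 5 10 3 6)(7 9)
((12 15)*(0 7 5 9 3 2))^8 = ((0 7 5 9 3 2)(12 15))^8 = (15)(0 5 3)(2 7 9)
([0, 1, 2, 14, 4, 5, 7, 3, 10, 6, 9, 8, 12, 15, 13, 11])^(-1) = [0, 1, 2, 7, 4, 5, 9, 6, 11, 10, 8, 15, 12, 14, 3, 13]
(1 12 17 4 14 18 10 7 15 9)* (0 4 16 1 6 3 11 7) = [4, 12, 2, 11, 14, 5, 3, 15, 8, 6, 0, 7, 17, 13, 18, 9, 1, 16, 10] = (0 4 14 18 10)(1 12 17 16)(3 11 7 15 9 6)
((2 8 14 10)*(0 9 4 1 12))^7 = ((0 9 4 1 12)(2 8 14 10))^7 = (0 4 12 9 1)(2 10 14 8)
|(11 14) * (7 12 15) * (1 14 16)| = 12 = |(1 14 11 16)(7 12 15)|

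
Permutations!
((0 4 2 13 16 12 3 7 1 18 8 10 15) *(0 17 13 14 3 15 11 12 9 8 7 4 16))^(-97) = ((0 16 9 8 10 11 12 15 17 13)(1 18 7)(2 14 3 4))^(-97) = (0 8 12 13 9 11 17 16 10 15)(1 7 18)(2 4 3 14)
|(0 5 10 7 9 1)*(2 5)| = 7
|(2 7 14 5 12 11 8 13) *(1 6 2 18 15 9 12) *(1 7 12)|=30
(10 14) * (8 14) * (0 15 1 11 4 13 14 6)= (0 15 1 11 4 13 14 10 8 6)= [15, 11, 2, 3, 13, 5, 0, 7, 6, 9, 8, 4, 12, 14, 10, 1]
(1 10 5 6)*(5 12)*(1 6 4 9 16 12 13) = [0, 10, 2, 3, 9, 4, 6, 7, 8, 16, 13, 11, 5, 1, 14, 15, 12] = (1 10 13)(4 9 16 12 5)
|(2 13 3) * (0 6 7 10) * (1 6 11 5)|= 21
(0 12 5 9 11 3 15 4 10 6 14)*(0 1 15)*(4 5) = [12, 15, 2, 0, 10, 9, 14, 7, 8, 11, 6, 3, 4, 13, 1, 5] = (0 12 4 10 6 14 1 15 5 9 11 3)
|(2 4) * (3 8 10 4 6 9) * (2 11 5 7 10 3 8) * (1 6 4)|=11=|(1 6 9 8 3 2 4 11 5 7 10)|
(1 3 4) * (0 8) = [8, 3, 2, 4, 1, 5, 6, 7, 0] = (0 8)(1 3 4)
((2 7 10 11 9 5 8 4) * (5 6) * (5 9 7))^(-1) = (2 4 8 5)(6 9)(7 11 10)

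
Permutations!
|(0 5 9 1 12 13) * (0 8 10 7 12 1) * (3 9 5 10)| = 8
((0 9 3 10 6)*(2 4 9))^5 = ((0 2 4 9 3 10 6))^5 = (0 10 9 2 6 3 4)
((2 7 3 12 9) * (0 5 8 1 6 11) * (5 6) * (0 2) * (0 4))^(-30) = ((0 6 11 2 7 3 12 9 4)(1 5 8))^(-30) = (0 12 2)(3 11 4)(6 9 7)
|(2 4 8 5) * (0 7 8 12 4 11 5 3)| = |(0 7 8 3)(2 11 5)(4 12)| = 12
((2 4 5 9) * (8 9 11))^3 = (2 11)(4 8)(5 9)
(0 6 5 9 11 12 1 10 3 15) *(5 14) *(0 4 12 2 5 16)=(0 6 14 16)(1 10 3 15 4 12)(2 5 9 11)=[6, 10, 5, 15, 12, 9, 14, 7, 8, 11, 3, 2, 1, 13, 16, 4, 0]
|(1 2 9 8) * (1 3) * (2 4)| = |(1 4 2 9 8 3)| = 6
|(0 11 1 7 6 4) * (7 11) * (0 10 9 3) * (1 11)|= |(11)(0 7 6 4 10 9 3)|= 7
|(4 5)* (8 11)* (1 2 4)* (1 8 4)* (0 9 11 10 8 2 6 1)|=6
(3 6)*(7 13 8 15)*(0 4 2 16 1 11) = (0 4 2 16 1 11)(3 6)(7 13 8 15) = [4, 11, 16, 6, 2, 5, 3, 13, 15, 9, 10, 0, 12, 8, 14, 7, 1]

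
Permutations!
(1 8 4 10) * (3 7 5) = (1 8 4 10)(3 7 5) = [0, 8, 2, 7, 10, 3, 6, 5, 4, 9, 1]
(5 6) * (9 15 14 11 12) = (5 6)(9 15 14 11 12) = [0, 1, 2, 3, 4, 6, 5, 7, 8, 15, 10, 12, 9, 13, 11, 14]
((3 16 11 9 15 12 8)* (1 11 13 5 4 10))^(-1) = ((1 11 9 15 12 8 3 16 13 5 4 10))^(-1) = (1 10 4 5 13 16 3 8 12 15 9 11)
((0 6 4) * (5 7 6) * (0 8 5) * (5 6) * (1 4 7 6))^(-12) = (8)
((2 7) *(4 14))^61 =((2 7)(4 14))^61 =(2 7)(4 14)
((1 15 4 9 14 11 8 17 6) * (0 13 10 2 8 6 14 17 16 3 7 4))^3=((0 13 10 2 8 16 3 7 4 9 17 14 11 6 1 15))^3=(0 2 3 9 11 15 10 16 4 14 1 13 8 7 17 6)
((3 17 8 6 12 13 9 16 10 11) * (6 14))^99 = ((3 17 8 14 6 12 13 9 16 10 11))^99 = (17)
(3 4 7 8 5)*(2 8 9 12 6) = [0, 1, 8, 4, 7, 3, 2, 9, 5, 12, 10, 11, 6] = (2 8 5 3 4 7 9 12 6)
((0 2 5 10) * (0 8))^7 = (0 5 8 2 10)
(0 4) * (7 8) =(0 4)(7 8) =[4, 1, 2, 3, 0, 5, 6, 8, 7]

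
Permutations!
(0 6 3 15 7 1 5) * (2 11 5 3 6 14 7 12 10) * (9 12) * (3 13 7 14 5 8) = (0 5)(1 13 7)(2 11 8 3 15 9 12 10) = [5, 13, 11, 15, 4, 0, 6, 1, 3, 12, 2, 8, 10, 7, 14, 9]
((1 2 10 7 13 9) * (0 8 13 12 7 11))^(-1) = ((0 8 13 9 1 2 10 11)(7 12))^(-1) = (0 11 10 2 1 9 13 8)(7 12)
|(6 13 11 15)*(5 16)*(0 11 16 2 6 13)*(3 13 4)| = 10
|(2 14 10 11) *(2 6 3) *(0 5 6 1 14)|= 20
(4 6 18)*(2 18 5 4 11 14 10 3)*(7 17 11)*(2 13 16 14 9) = (2 18 7 17 11 9)(3 13 16 14 10)(4 6 5) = [0, 1, 18, 13, 6, 4, 5, 17, 8, 2, 3, 9, 12, 16, 10, 15, 14, 11, 7]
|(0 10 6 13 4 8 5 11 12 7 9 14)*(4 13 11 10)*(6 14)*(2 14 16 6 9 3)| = 13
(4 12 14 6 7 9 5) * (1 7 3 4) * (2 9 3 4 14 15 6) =(1 7 3 14 2 9 5)(4 12 15 6) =[0, 7, 9, 14, 12, 1, 4, 3, 8, 5, 10, 11, 15, 13, 2, 6]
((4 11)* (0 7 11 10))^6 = (0 7 11 4 10)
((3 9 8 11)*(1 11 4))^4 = (1 8 3)(4 9 11)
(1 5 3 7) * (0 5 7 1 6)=(0 5 3 1 7 6)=[5, 7, 2, 1, 4, 3, 0, 6]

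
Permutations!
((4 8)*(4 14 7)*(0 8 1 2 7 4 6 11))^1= (0 8 14 4 1 2 7 6 11)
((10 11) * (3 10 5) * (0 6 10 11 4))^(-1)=((0 6 10 4)(3 11 5))^(-1)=(0 4 10 6)(3 5 11)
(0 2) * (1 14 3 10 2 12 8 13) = [12, 14, 0, 10, 4, 5, 6, 7, 13, 9, 2, 11, 8, 1, 3] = (0 12 8 13 1 14 3 10 2)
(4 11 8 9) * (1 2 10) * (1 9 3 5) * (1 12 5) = (1 2 10 9 4 11 8 3)(5 12) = [0, 2, 10, 1, 11, 12, 6, 7, 3, 4, 9, 8, 5]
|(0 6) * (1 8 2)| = |(0 6)(1 8 2)| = 6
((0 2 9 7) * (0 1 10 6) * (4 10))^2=((0 2 9 7 1 4 10 6))^2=(0 9 1 10)(2 7 4 6)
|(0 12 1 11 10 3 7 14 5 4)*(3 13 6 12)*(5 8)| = 42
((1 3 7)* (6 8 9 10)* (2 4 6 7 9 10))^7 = (1 10 6 2 3 7 8 4 9)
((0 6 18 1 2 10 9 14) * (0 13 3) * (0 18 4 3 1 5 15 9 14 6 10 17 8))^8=((0 10 14 13 1 2 17 8)(3 18 5 15 9 6 4))^8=(3 18 5 15 9 6 4)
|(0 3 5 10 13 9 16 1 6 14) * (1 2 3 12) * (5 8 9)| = |(0 12 1 6 14)(2 3 8 9 16)(5 10 13)| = 15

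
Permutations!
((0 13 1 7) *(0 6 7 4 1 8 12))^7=((0 13 8 12)(1 4)(6 7))^7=(0 12 8 13)(1 4)(6 7)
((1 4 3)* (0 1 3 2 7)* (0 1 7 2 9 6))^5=(0 6 9 4 1 7)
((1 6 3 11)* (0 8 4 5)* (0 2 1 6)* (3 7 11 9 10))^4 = (0 2 4)(1 5 8)(3 9 10)(6 7 11)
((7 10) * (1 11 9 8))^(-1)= ((1 11 9 8)(7 10))^(-1)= (1 8 9 11)(7 10)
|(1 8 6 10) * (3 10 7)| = 6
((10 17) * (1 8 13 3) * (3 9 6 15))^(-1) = ((1 8 13 9 6 15 3)(10 17))^(-1) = (1 3 15 6 9 13 8)(10 17)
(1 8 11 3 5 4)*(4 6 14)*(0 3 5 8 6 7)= [3, 6, 2, 8, 1, 7, 14, 0, 11, 9, 10, 5, 12, 13, 4]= (0 3 8 11 5 7)(1 6 14 4)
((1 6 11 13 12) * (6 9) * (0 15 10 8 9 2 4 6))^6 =((0 15 10 8 9)(1 2 4 6 11 13 12))^6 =(0 15 10 8 9)(1 12 13 11 6 4 2)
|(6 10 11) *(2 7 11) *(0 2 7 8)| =|(0 2 8)(6 10 7 11)| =12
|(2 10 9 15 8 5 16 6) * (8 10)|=15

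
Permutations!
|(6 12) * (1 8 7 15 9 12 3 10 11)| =|(1 8 7 15 9 12 6 3 10 11)| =10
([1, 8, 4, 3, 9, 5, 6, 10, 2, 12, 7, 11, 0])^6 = [12, 0, 8, 3, 2, 5, 6, 7, 1, 4, 10, 11, 9]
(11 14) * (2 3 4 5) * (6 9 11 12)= (2 3 4 5)(6 9 11 14 12)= [0, 1, 3, 4, 5, 2, 9, 7, 8, 11, 10, 14, 6, 13, 12]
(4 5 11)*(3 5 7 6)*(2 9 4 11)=[0, 1, 9, 5, 7, 2, 3, 6, 8, 4, 10, 11]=(11)(2 9 4 7 6 3 5)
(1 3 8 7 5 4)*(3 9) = (1 9 3 8 7 5 4) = [0, 9, 2, 8, 1, 4, 6, 5, 7, 3]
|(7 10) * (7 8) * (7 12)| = 4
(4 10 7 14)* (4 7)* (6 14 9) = (4 10)(6 14 7 9) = [0, 1, 2, 3, 10, 5, 14, 9, 8, 6, 4, 11, 12, 13, 7]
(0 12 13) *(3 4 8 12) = [3, 1, 2, 4, 8, 5, 6, 7, 12, 9, 10, 11, 13, 0] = (0 3 4 8 12 13)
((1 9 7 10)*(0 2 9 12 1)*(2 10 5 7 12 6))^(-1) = ((0 10)(1 6 2 9 12)(5 7))^(-1) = (0 10)(1 12 9 2 6)(5 7)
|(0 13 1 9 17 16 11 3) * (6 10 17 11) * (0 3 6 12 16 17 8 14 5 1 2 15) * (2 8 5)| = |(17)(0 13 8 14 2 15)(1 9 11 6 10 5)(12 16)| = 6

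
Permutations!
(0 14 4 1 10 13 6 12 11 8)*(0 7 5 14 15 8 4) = (0 15 8 7 5 14)(1 10 13 6 12 11 4) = [15, 10, 2, 3, 1, 14, 12, 5, 7, 9, 13, 4, 11, 6, 0, 8]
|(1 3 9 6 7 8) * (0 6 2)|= 8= |(0 6 7 8 1 3 9 2)|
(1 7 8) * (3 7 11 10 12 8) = (1 11 10 12 8)(3 7) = [0, 11, 2, 7, 4, 5, 6, 3, 1, 9, 12, 10, 8]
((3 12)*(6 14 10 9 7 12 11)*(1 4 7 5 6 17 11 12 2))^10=((1 4 7 2)(3 12)(5 6 14 10 9)(11 17))^10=(17)(1 7)(2 4)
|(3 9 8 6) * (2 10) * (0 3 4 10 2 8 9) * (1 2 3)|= |(0 1 2 3)(4 10 8 6)|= 4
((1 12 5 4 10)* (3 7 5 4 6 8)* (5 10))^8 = (1 10 7 3 8 6 5 4 12)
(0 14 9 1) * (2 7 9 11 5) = [14, 0, 7, 3, 4, 2, 6, 9, 8, 1, 10, 5, 12, 13, 11] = (0 14 11 5 2 7 9 1)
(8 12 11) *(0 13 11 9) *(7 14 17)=(0 13 11 8 12 9)(7 14 17)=[13, 1, 2, 3, 4, 5, 6, 14, 12, 0, 10, 8, 9, 11, 17, 15, 16, 7]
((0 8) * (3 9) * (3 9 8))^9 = ((9)(0 3 8))^9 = (9)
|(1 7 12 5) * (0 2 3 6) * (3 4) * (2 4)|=4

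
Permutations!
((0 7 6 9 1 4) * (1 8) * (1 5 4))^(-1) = (0 4 5 8 9 6 7)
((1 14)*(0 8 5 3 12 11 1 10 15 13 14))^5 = (0 11 3 8 1 12 5)(10 15 13 14)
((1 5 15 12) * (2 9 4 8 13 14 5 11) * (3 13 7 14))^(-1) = (1 12 15 5 14 7 8 4 9 2 11)(3 13)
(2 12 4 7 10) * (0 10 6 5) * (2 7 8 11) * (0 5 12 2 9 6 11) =(0 10 7 11 9 6 12 4 8) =[10, 1, 2, 3, 8, 5, 12, 11, 0, 6, 7, 9, 4]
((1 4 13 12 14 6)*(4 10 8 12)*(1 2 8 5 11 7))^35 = (14)(4 13)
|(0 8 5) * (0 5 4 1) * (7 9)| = |(0 8 4 1)(7 9)| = 4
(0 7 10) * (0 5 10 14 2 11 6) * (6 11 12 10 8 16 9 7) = [6, 1, 12, 3, 4, 8, 0, 14, 16, 7, 5, 11, 10, 13, 2, 15, 9] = (0 6)(2 12 10 5 8 16 9 7 14)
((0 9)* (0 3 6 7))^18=(0 6 9 7 3)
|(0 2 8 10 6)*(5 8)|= 6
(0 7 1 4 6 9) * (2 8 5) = [7, 4, 8, 3, 6, 2, 9, 1, 5, 0] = (0 7 1 4 6 9)(2 8 5)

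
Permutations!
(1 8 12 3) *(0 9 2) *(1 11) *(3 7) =(0 9 2)(1 8 12 7 3 11) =[9, 8, 0, 11, 4, 5, 6, 3, 12, 2, 10, 1, 7]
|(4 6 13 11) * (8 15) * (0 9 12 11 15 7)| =10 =|(0 9 12 11 4 6 13 15 8 7)|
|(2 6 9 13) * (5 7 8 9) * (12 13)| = 8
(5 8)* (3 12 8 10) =(3 12 8 5 10) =[0, 1, 2, 12, 4, 10, 6, 7, 5, 9, 3, 11, 8]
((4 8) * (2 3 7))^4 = (8)(2 3 7)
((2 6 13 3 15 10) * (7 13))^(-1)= (2 10 15 3 13 7 6)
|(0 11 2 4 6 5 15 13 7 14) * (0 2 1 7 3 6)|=|(0 11 1 7 14 2 4)(3 6 5 15 13)|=35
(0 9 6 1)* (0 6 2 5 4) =(0 9 2 5 4)(1 6) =[9, 6, 5, 3, 0, 4, 1, 7, 8, 2]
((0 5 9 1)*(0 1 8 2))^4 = (0 2 8 9 5)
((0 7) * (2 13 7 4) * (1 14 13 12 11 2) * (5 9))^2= (0 1 13)(2 11 12)(4 14 7)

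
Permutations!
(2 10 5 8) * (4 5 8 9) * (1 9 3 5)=(1 9 4)(2 10 8)(3 5)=[0, 9, 10, 5, 1, 3, 6, 7, 2, 4, 8]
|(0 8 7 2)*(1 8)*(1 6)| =|(0 6 1 8 7 2)| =6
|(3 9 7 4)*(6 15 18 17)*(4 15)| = 8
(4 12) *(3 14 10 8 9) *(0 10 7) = (0 10 8 9 3 14 7)(4 12) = [10, 1, 2, 14, 12, 5, 6, 0, 9, 3, 8, 11, 4, 13, 7]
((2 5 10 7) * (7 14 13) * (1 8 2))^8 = (14)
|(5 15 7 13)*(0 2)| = 4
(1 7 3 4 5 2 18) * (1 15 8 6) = (1 7 3 4 5 2 18 15 8 6) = [0, 7, 18, 4, 5, 2, 1, 3, 6, 9, 10, 11, 12, 13, 14, 8, 16, 17, 15]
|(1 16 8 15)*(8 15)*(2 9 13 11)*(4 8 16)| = |(1 4 8 16 15)(2 9 13 11)| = 20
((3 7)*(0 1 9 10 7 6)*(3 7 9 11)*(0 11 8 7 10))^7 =(0 1 8 7 10 9)(3 6 11)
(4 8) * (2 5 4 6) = (2 5 4 8 6) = [0, 1, 5, 3, 8, 4, 2, 7, 6]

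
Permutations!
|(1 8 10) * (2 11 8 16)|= |(1 16 2 11 8 10)|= 6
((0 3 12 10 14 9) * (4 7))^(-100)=((0 3 12 10 14 9)(4 7))^(-100)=(0 12 14)(3 10 9)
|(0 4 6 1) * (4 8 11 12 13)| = 8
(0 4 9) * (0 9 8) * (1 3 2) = (9)(0 4 8)(1 3 2) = [4, 3, 1, 2, 8, 5, 6, 7, 0, 9]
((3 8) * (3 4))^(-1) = (3 4 8) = ((3 8 4))^(-1)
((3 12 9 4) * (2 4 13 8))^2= ((2 4 3 12 9 13 8))^2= (2 3 9 8 4 12 13)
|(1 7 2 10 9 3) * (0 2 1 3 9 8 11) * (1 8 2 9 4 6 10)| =10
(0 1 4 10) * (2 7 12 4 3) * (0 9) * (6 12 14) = [1, 3, 7, 2, 10, 5, 12, 14, 8, 0, 9, 11, 4, 13, 6] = (0 1 3 2 7 14 6 12 4 10 9)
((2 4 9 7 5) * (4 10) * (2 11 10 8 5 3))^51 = ((2 8 5 11 10 4 9 7 3))^51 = (2 9 11)(3 4 5)(7 10 8)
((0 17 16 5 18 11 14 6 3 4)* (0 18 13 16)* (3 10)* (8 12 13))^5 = ((0 17)(3 4 18 11 14 6 10)(5 8 12 13 16))^5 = (0 17)(3 6 11 4 10 14 18)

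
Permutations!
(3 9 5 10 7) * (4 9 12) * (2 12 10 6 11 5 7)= (2 12 4 9 7 3 10)(5 6 11)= [0, 1, 12, 10, 9, 6, 11, 3, 8, 7, 2, 5, 4]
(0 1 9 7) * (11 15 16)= [1, 9, 2, 3, 4, 5, 6, 0, 8, 7, 10, 15, 12, 13, 14, 16, 11]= (0 1 9 7)(11 15 16)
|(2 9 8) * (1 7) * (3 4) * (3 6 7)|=15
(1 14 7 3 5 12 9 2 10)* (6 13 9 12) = (1 14 7 3 5 6 13 9 2 10) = [0, 14, 10, 5, 4, 6, 13, 3, 8, 2, 1, 11, 12, 9, 7]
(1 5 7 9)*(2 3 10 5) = (1 2 3 10 5 7 9) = [0, 2, 3, 10, 4, 7, 6, 9, 8, 1, 5]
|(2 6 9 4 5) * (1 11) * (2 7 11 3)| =9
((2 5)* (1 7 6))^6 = ((1 7 6)(2 5))^6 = (7)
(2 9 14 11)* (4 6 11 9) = (2 4 6 11)(9 14) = [0, 1, 4, 3, 6, 5, 11, 7, 8, 14, 10, 2, 12, 13, 9]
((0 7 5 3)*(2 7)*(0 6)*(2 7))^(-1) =((0 7 5 3 6))^(-1) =(0 6 3 5 7)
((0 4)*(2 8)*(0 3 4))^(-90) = ((2 8)(3 4))^(-90) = (8)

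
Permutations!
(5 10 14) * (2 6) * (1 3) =[0, 3, 6, 1, 4, 10, 2, 7, 8, 9, 14, 11, 12, 13, 5] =(1 3)(2 6)(5 10 14)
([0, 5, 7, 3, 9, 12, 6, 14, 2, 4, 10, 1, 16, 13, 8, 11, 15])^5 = (1 11 15 16 12 5)(2 7 14 8)(4 9)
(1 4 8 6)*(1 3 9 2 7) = (1 4 8 6 3 9 2 7) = [0, 4, 7, 9, 8, 5, 3, 1, 6, 2]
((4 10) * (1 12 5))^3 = (12)(4 10)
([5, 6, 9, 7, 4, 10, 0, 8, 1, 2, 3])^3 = (0 3 1 5 7 6 10 8)(2 9)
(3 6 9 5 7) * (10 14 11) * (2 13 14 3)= (2 13 14 11 10 3 6 9 5 7)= [0, 1, 13, 6, 4, 7, 9, 2, 8, 5, 3, 10, 12, 14, 11]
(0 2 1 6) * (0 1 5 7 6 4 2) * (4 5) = (1 5 7 6)(2 4) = [0, 5, 4, 3, 2, 7, 1, 6]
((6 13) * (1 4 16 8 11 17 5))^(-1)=(1 5 17 11 8 16 4)(6 13)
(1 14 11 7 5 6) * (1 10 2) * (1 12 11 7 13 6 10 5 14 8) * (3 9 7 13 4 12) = (1 8)(2 3 9 7 14 13 6 5 10)(4 12 11) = [0, 8, 3, 9, 12, 10, 5, 14, 1, 7, 2, 4, 11, 6, 13]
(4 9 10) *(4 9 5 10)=(4 5 10 9)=[0, 1, 2, 3, 5, 10, 6, 7, 8, 4, 9]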